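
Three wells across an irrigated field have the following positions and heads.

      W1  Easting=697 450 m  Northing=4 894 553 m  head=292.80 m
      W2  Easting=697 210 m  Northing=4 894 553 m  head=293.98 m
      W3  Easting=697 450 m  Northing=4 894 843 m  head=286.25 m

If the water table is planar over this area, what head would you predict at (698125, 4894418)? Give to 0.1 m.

∂h/∂x = (293.98 − 292.80) / (697210 − 697450) = -0.004917
∂h/∂y = (286.25 − 292.80) / (4894843 − 4894553) = -0.02259
h(698125, 4894418) = 292.80 + (-0.004917)·(675) + (-0.02259)·(-135) = 292.80 -3.319 +3.049 = 292.530 m.

292.5 m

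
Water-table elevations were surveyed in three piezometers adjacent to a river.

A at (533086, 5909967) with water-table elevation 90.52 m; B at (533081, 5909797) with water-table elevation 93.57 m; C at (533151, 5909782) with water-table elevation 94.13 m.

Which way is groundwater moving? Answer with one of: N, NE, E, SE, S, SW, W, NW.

Three-point gradient (reference A): Δ to B = (-5, -170, +3.05), Δ to C = (65, -185, +3.61).
∂h/∂x = +0.004129, ∂h/∂y = -0.01806 (det = 11975).
Flow = −∇h = (-0.004129 east, +0.01806 north), which points north.

N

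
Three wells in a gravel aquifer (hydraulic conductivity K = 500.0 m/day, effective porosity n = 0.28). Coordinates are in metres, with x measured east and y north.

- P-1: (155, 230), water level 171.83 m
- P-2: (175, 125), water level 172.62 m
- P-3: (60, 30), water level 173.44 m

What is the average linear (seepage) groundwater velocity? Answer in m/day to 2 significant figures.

14 m/day

Differences from P-1: to P-2 (Δx, Δy, Δh) = (20, -105, +0.79); to P-3 = (-95, -200, +1.61).
Determinant of the coordinate differences = 20·(-200) − (-95)·(-105) = -13975.
∂h/∂x = [(+0.79)·(-200) − (+1.61)·(-105)] / -13975 = -0.0007907
∂h/∂y = [20·(+1.61) − (-95)·(+0.79)] / -13975 = -0.007674
|∇h| = √(-0.0007907² + -0.007674²) = 0.007715
Seepage velocity v = K·i/n = 500.0 × 0.007715 / 0.28 = 13.78 m/day.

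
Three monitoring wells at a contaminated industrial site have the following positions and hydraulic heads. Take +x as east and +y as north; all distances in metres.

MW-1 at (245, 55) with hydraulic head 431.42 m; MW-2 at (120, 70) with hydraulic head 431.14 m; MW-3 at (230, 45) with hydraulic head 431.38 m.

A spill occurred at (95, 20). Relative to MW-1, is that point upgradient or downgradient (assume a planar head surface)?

downgradient

Taking MW-1 as reference: MW-2−MW-1 = (-125, 15, -0.28); MW-3−MW-1 = (-15, -10, -0.04).
Determinant of the coordinate differences = (-125)·(-10) − (-15)·15 = 1475.
∂h/∂x = [(-0.28)·(-10) − (-0.04)·15] / 1475 = +0.002305
∂h/∂y = [(-125)·(-0.04) − (-15)·(-0.28)] / 1475 = +0.0005424
Head at (95, 20) = 431.42 + (+0.002305)·(-150) + (+0.0005424)·(-35) = 431.06 m.
That is lower than the 431.42 m at MW-1, so the point is downgradient.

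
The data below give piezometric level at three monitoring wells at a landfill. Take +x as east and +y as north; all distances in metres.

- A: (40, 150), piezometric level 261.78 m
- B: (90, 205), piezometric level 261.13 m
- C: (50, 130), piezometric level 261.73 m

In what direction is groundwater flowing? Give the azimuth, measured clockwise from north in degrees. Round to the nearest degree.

Differences from A: to B (Δx, Δy, Δh) = (50, 55, -0.65); to C = (10, -20, -0.05).
Solve a·Δx + b·Δy = Δh: det = 50·(-20) − 10·55 = -1550.
∂h/∂x = [(-0.65)·(-20) − (-0.05)·55] / -1550 = -0.01016
∂h/∂y = [50·(-0.05) − 10·(-0.65)] / -1550 = -0.002581
Flow direction (−∇h) has components (+0.01016 E, +0.002581 N).
Azimuth = atan2(E, N) = atan2(+0.01016, +0.002581) = 75.7° ≈ 076°.

076°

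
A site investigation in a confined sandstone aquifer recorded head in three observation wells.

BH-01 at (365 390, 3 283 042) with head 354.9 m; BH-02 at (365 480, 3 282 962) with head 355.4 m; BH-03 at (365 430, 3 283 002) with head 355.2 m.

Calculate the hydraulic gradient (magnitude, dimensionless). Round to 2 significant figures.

Taking BH-01 as reference: BH-02−BH-01 = (90, -80, +0.5); BH-03−BH-01 = (40, -40, +0.3).
Solve a·Δx + b·Δy = Δh: det = 90·(-40) − 40·(-80) = -400.
∂h/∂x = [(+0.5)·(-40) − (+0.3)·(-80)] / -400 = -0.01000
∂h/∂y = [90·(+0.3) − 40·(+0.5)] / -400 = -0.01750
|∇h| = √(-0.01000² + -0.01750²) = 0.02016

0.020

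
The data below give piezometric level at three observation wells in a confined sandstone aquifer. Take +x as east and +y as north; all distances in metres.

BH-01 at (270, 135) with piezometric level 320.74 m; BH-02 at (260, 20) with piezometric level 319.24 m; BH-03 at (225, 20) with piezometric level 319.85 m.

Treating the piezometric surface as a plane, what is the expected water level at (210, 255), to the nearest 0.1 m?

323.5 m

With h = a·x + b·y + c and BH-01 as origin, the differences give:
  (-10)·a + (-115)·b = -1.50
  (-45)·a + (-115)·b = -0.89
Eliminate b (×(-115) and ×(-115), subtract): -4025·a = 70.150 → a = ∂h/∂x = -0.01743
Back-substitute: b = ∂h/∂y = +0.01456.
h(210, 255) = 320.74 + (-0.01743)·(-60) + (+0.01456)·(120) = 320.74 +1.046 +1.747 = 323.533 m.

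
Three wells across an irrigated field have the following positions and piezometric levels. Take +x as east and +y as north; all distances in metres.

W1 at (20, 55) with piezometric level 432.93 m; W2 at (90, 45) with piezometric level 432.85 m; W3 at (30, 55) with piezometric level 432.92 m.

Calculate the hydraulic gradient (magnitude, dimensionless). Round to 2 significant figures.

0.0014

Differences from W1: to W2 (Δx, Δy, Δh) = (70, -10, -0.08); to W3 = (10, 0, -0.01).
Solve a·Δx + b·Δy = Δh: det = 70·0 − 10·(-10) = 100.
∂h/∂x = [(-0.08)·0 − (-0.01)·(-10)] / 100 = -0.0010000
∂h/∂y = [70·(-0.01) − 10·(-0.08)] / 100 = +0.001000
|∇h| = √(-0.0010000² + 0.001000²) = 0.001414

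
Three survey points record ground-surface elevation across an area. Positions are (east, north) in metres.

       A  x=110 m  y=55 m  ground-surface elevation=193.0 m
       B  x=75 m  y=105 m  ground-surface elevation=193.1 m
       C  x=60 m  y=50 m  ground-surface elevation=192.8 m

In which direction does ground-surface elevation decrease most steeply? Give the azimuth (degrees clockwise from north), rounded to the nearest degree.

218°

Taking A as reference: B−A = (-35, 50, +0.1); C−A = (-50, -5, -0.2).
Determinant of the coordinate differences = (-35)·(-5) − (-50)·50 = 2675.
∂z/∂x = [(+0.1)·(-5) − (-0.2)·50] / 2675 = +0.003551
∂z/∂y = [(-35)·(-0.2) − (-50)·(+0.1)] / 2675 = +0.004486
Steepest decrease is along −∇f: components (-0.003551 E, -0.004486 N).
Azimuth = atan2(-0.003551, -0.004486) = 218.4° ≈ 218°.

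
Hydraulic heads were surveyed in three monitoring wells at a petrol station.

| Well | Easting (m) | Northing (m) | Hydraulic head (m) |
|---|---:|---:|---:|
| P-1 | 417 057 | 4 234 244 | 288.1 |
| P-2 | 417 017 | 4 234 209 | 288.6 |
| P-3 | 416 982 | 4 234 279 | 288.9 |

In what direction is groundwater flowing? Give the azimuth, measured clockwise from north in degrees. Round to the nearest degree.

Differences from P-1: to P-2 (Δx, Δy, Δh) = (-40, -35, +0.5); to P-3 = (-75, 35, +0.8).
Determinant of the coordinate differences = (-40)·35 − (-75)·(-35) = -4025.
∂h/∂x = [(+0.5)·35 − (+0.8)·(-35)] / -4025 = -0.01130
∂h/∂y = [(-40)·(+0.8) − (-75)·(+0.5)] / -4025 = -0.001366
Flow direction (−∇h) has components (+0.01130 E, +0.001366 N).
Azimuth = atan2(E, N) = atan2(+0.01130, +0.001366) = 83.1° ≈ 083°.

083°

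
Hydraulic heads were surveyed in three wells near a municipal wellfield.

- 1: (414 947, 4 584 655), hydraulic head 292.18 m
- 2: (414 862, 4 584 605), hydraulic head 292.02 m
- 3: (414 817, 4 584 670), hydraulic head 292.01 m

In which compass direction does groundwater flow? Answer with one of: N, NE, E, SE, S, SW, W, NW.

SW

Taking 1 as reference: 2−1 = (-85, -50, -0.16); 3−1 = (-130, 15, -0.17).
Determinant of the coordinate differences = (-85)·15 − (-130)·(-50) = -7775.
∂h/∂x = [(-0.16)·15 − (-0.17)·(-50)] / -7775 = +0.001402
∂h/∂y = [(-85)·(-0.17) − (-130)·(-0.16)] / -7775 = +0.0008167
Flow = −∇h = (-0.001402 east, -0.0008167 north), which points southwest.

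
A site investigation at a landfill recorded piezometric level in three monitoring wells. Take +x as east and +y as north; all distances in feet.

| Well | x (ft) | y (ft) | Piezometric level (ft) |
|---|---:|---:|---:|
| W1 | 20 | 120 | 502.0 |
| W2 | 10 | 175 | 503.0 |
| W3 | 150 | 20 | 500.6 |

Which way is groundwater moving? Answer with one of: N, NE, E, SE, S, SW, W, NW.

Taking W1 as reference: W2−W1 = (-10, 55, +1.0); W3−W1 = (130, -100, -1.4).
Solve a·Δx + b·Δy = Δh: det = (-10)·(-100) − 130·55 = -6150.
∂h/∂x = [(+1.0)·(-100) − (-1.4)·55] / -6150 = +0.003740
∂h/∂y = [(-10)·(-1.4) − 130·(+1.0)] / -6150 = +0.01886
Flow = −∇h = (-0.003740 east, -0.01886 north), which points south.

S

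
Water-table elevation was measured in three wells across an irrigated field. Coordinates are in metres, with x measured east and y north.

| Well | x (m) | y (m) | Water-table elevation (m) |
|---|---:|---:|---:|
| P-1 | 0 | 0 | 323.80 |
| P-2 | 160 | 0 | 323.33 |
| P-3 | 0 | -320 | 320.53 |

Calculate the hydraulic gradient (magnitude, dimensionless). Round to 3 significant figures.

∂h/∂x = (323.33 − 323.80) / (160 − 0) = -0.002938
∂h/∂y = (320.53 − 323.80) / (-320 − 0) = +0.01022
|∇h| = √(-0.002938² + 0.01022²) = 0.01063

0.0106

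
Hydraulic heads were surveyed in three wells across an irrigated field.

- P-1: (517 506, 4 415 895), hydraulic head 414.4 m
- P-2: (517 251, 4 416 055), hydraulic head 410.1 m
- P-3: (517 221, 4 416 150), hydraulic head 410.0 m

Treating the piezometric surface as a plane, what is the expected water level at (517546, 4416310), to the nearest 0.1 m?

417.4 m

With h = a·x + b·y + c and P-1 as origin, the differences give:
  (-255)·a + 160·b = -4.3
  (-285)·a + 255·b = -4.4
Eliminate b (×255 and ×160, subtract): -19425·a = -392.50 → a = ∂h/∂x = +0.02021
Back-substitute: b = ∂h/∂y = +0.005328.
h(517546, 4416310) = 414.4 + (+0.02021)·(40) + (+0.005328)·(415) = 414.4 +0.808 +2.211 = 417.419 m.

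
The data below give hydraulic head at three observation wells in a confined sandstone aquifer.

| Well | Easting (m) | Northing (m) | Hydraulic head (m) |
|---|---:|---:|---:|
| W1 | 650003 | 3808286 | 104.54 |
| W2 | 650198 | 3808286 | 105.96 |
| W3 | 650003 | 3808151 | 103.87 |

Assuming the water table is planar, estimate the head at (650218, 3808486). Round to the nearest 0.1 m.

107.1 m

∂h/∂x = (105.96 − 104.54) / (650198 − 650003) = +0.007282
∂h/∂y = (103.87 − 104.54) / (3808151 − 3808286) = +0.004963
h(650218, 3808486) = 104.54 + (+0.007282)·(215) + (+0.004963)·(200) = 104.54 +1.566 +0.993 = 107.098 m.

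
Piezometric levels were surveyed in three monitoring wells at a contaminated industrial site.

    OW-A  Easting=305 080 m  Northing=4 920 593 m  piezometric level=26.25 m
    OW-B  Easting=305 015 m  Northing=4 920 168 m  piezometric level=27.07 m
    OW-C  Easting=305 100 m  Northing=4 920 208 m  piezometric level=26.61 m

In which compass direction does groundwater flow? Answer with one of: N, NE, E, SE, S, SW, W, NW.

Differences from OW-A: to OW-B (Δx, Δy, Δh) = (-65, -425, +0.82); to OW-C = (20, -385, +0.36).
Determinant of the coordinate differences = (-65)·(-385) − 20·(-425) = 33525.
∂h/∂x = [(+0.82)·(-385) − (+0.36)·(-425)] / 33525 = -0.004853
∂h/∂y = [(-65)·(+0.36) − 20·(+0.82)] / 33525 = -0.001187
Flow = −∇h = (+0.004853 east, +0.001187 north), which points east.

E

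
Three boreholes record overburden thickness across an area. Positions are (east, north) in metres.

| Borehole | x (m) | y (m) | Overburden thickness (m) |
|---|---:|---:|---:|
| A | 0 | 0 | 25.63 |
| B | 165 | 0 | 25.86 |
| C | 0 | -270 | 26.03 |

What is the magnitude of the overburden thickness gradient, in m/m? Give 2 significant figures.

0.0020 m/m

∂d/∂x = (25.86 − 25.63) / (165 − 0) = +0.001394
∂d/∂y = (26.03 − 25.63) / (-270 − 0) = -0.001481
|∇f| = √(0.001394² + -0.001481²) = 0.002034 m/m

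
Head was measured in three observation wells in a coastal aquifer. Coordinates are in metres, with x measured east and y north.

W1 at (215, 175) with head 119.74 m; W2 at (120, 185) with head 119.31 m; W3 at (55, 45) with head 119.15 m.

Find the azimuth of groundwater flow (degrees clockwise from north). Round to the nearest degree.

Differences from W1: to W2 (Δx, Δy, Δh) = (-95, 10, -0.43); to W3 = (-160, -130, -0.59).
Solve a·Δx + b·Δy = Δh: det = (-95)·(-130) − (-160)·10 = 13950.
∂h/∂x = [(-0.43)·(-130) − (-0.59)·10] / 13950 = +0.004430
∂h/∂y = [(-95)·(-0.59) − (-160)·(-0.43)] / 13950 = -0.0009140
Flow direction (−∇h) has components (-0.004430 E, +0.0009140 N).
Azimuth = atan2(E, N) = atan2(-0.004430, +0.0009140) = 281.7° ≈ 282°.

282°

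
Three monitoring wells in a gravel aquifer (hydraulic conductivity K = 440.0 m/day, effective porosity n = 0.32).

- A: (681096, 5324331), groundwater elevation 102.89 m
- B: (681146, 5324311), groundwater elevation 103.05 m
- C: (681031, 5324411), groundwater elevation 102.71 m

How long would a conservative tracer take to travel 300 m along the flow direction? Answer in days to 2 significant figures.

Differences from A: to B (Δx, Δy, Δh) = (50, -20, +0.16); to C = (-65, 80, -0.18).
Determinant of the coordinate differences = 50·80 − (-65)·(-20) = 2700.
∂h/∂x = [(+0.16)·80 − (-0.18)·(-20)] / 2700 = +0.003407
∂h/∂y = [50·(-0.18) − (-65)·(+0.16)] / 2700 = +0.0005185
|∇h| = √(0.003407² + 0.0005185²) = 0.003446
Seepage velocity v = K·i/n = 440.0 × 0.003446 / 0.32 = 4.738 m/day.
t = 300 / 4.738 = 63.32 days.

63 days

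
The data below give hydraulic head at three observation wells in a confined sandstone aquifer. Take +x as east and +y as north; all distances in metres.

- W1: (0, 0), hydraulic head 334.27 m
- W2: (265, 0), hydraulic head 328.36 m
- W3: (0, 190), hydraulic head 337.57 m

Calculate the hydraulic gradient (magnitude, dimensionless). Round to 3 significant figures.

∂h/∂x = (328.36 − 334.27) / (265 − 0) = -0.02230
∂h/∂y = (337.57 − 334.27) / (190 − 0) = +0.01737
|∇h| = √(-0.02230² + 0.01737²) = 0.02827

0.0283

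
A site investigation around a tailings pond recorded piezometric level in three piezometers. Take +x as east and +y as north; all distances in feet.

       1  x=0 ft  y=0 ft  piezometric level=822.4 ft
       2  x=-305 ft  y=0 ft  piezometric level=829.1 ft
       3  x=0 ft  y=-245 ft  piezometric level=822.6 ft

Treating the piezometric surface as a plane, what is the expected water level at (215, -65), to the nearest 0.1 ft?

817.7 ft

∂h/∂x = (829.1 − 822.4) / (-305 − 0) = -0.02197
∂h/∂y = (822.6 − 822.4) / (-245 − 0) = -0.0008163
h(215, -65) = 822.4 + (-0.02197)·(215) + (-0.0008163)·(-65) = 822.4 -4.723 +0.053 = 817.730 ft.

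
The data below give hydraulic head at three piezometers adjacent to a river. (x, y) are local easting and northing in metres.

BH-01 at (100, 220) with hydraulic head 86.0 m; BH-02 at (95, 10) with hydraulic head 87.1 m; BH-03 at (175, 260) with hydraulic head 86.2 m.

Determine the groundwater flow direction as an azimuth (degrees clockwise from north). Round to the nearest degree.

314°

Taking BH-01 as reference: BH-02−BH-01 = (-5, -210, +1.1); BH-03−BH-01 = (75, 40, +0.2).
Determinant of the coordinate differences = (-5)·40 − 75·(-210) = 15550.
∂h/∂x = [(+1.1)·40 − (+0.2)·(-210)] / 15550 = +0.005531
∂h/∂y = [(-5)·(+0.2) − 75·(+1.1)] / 15550 = -0.005370
Flow direction (−∇h) has components (-0.005531 E, +0.005370 N).
Azimuth = atan2(E, N) = atan2(-0.005531, +0.005370) = 314.2° ≈ 314°.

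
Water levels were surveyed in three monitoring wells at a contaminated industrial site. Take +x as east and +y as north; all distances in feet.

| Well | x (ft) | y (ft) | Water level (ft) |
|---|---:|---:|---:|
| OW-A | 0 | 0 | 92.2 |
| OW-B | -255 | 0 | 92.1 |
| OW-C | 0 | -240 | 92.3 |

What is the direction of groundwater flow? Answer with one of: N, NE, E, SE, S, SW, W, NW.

NW

∂h/∂x = (92.1 − 92.2) / (-255 − 0) = +0.0003922
∂h/∂y = (92.3 − 92.2) / (-240 − 0) = -0.0004167
Flow = −∇h = (-0.0003922 east, +0.0004167 north), which points northwest.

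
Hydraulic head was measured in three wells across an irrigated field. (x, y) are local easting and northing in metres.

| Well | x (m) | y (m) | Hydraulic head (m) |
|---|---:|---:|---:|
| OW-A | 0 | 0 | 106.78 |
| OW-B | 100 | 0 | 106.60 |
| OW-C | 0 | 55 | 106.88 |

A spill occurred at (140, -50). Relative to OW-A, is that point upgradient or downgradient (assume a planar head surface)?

downgradient

∂h/∂x = (106.60 − 106.78) / (100 − 0) = -0.001800
∂h/∂y = (106.88 − 106.78) / (55 − 0) = +0.001818
Head at (140, -50) = 106.78 + (-0.001800)·(140) + (+0.001818)·(-50) = 106.44 m.
That is lower than the 106.78 m at OW-A, so the point is downgradient.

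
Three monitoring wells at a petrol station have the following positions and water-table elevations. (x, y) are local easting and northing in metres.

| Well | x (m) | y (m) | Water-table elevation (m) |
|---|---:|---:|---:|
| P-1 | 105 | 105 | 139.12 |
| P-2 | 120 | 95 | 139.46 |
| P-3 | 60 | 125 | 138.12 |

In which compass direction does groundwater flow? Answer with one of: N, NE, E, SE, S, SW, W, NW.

With h = a·x + b·y + c and P-1 as origin, the differences give:
  15·a + (-10)·b = +0.34
  (-45)·a + 20·b = -1.00
Eliminate b (×20 and ×(-10), subtract): -150·a = -3.200 → a = ∂h/∂x = +0.02133
Back-substitute: b = ∂h/∂y = -0.002000.
Flow = −∇h = (-0.02133 east, +0.002000 north), which points west.

W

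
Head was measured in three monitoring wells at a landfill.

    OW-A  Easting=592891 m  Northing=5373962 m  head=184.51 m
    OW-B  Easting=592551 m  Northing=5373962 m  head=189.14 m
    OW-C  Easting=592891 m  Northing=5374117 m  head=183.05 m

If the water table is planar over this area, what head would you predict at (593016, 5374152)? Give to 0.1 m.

∂h/∂x = (189.14 − 184.51) / (592551 − 592891) = -0.01362
∂h/∂y = (183.05 − 184.51) / (5374117 − 5373962) = -0.009419
h(593016, 5374152) = 184.51 + (-0.01362)·(125) + (-0.009419)·(190) = 184.51 -1.702 -1.790 = 181.018 m.

181.0 m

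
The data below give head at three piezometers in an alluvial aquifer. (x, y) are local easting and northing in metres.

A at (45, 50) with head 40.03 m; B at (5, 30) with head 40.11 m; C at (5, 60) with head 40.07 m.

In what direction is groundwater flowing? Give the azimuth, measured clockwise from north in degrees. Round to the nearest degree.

045°

Taking A as reference: B−A = (-40, -20, +0.08); C−A = (-40, 10, +0.04).
Solve a·Δx + b·Δy = Δh: det = (-40)·10 − (-40)·(-20) = -1200.
∂h/∂x = [(+0.08)·10 − (+0.04)·(-20)] / -1200 = -0.001333
∂h/∂y = [(-40)·(+0.04) − (-40)·(+0.08)] / -1200 = -0.001333
Flow direction (−∇h) has components (+0.001333 E, +0.001333 N).
Azimuth = atan2(E, N) = atan2(+0.001333, +0.001333) = 45.0° ≈ 045°.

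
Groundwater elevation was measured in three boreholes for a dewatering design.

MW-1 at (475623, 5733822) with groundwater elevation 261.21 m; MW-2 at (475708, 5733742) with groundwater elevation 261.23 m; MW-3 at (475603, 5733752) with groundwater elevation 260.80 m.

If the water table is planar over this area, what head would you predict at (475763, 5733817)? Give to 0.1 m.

Taking MW-1 as reference: MW-2−MW-1 = (85, -80, +0.02); MW-3−MW-1 = (-20, -70, -0.41).
Solve a·Δx + b·Δy = Δh: det = 85·(-70) − (-20)·(-80) = -7550.
∂h/∂x = [(+0.02)·(-70) − (-0.41)·(-80)] / -7550 = +0.004530
∂h/∂y = [85·(-0.41) − (-20)·(+0.02)] / -7550 = +0.004563
h(475763, 5733817) = 261.21 + (+0.004530)·(140) + (+0.004563)·(-5) = 261.21 +0.634 -0.023 = 261.821 m.

261.8 m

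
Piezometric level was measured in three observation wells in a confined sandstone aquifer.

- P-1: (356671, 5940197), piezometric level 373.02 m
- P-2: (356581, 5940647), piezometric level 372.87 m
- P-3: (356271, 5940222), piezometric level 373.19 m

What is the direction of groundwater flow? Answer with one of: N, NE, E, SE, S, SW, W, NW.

Taking P-1 as reference: P-2−P-1 = (-90, 450, -0.15); P-3−P-1 = (-400, 25, +0.17).
Determinant of the coordinate differences = (-90)·25 − (-400)·450 = 177750.
∂h/∂x = [(-0.15)·25 − (+0.17)·450] / 177750 = -0.0004515
∂h/∂y = [(-90)·(+0.17) − (-400)·(-0.15)] / 177750 = -0.0004236
Flow = −∇h = (+0.0004515 east, +0.0004236 north), which points northeast.

NE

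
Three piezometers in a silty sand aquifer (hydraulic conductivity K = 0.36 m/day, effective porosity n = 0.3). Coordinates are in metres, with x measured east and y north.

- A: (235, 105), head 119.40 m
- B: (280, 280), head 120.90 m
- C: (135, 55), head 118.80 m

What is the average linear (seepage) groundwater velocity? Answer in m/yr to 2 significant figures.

With h = a·x + b·y + c and A as origin, the differences give:
  45·a + 175·b = +1.50
  (-100)·a + (-50)·b = -0.60
Eliminate b (×(-50) and ×175, subtract): 15250·a = 30.000 → a = ∂h/∂x = +0.001967
Back-substitute: b = ∂h/∂y = +0.008066.
|∇h| = √(0.001967² + 0.008066²) = 0.008302
Seepage velocity v = K·i/n = 0.36 × 0.008302 / 0.3 = 0.009962 m/day = 3.639 m/yr.

3.6 m/yr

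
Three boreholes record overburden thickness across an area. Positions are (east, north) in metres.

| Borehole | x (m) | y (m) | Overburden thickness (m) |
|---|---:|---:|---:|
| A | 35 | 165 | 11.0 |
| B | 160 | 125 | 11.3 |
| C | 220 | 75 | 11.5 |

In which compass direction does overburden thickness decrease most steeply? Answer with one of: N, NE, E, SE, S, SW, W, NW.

With d = a·x + b·y + c and A as origin, the differences give:
  125·a + (-40)·b = +0.3
  185·a + (-90)·b = +0.5
Eliminate b (×(-90) and ×(-40), subtract): -3850·a = -7.00 → a = ∂d/∂x = +0.001818
Back-substitute: b = ∂d/∂y = -0.001818.
Steepest decrease is along −∇f = (-0.001818 E, +0.001818 N) → northwest.

NW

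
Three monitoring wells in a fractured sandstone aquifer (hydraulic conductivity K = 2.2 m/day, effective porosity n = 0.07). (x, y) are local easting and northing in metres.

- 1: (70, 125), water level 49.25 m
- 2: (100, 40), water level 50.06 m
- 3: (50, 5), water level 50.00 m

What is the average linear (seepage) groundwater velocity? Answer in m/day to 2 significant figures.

Taking 1 as reference: 2−1 = (30, -85, +0.81); 3−1 = (-20, -120, +0.75).
Solve a·Δx + b·Δy = Δh: det = 30·(-120) − (-20)·(-85) = -5300.
∂h/∂x = [(+0.81)·(-120) − (+0.75)·(-85)] / -5300 = +0.006311
∂h/∂y = [30·(+0.75) − (-20)·(+0.81)] / -5300 = -0.007302
|∇h| = √(0.006311² + -0.007302²) = 0.009651
Seepage velocity v = K·i/n = 2.2 × 0.009651 / 0.07 = 0.3033 m/day.

0.30 m/day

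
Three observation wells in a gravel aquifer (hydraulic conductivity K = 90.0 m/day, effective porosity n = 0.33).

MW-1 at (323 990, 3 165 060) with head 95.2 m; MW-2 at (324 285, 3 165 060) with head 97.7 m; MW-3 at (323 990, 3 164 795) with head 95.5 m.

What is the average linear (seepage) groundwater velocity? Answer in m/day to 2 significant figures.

2.3 m/day

∂h/∂x = (97.7 − 95.2) / (324285 − 323990) = +0.008475
∂h/∂y = (95.5 − 95.2) / (3164795 − 3165060) = -0.001132
|∇h| = √(0.008475² + -0.001132²) = 0.00855
Seepage velocity v = K·i/n = 90.0 × 0.00855 / 0.33 = 2.332 m/day.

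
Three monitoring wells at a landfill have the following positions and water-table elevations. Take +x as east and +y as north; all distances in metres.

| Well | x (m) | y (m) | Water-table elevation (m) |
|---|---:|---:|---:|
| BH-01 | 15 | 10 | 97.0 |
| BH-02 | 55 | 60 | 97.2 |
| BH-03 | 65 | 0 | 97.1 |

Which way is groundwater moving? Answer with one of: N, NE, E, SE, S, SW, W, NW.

SW

Taking BH-01 as reference: BH-02−BH-01 = (40, 50, +0.2); BH-03−BH-01 = (50, -10, +0.1).
Determinant of the coordinate differences = 40·(-10) − 50·50 = -2900.
∂h/∂x = [(+0.2)·(-10) − (+0.1)·50] / -2900 = +0.002414
∂h/∂y = [40·(+0.1) − 50·(+0.2)] / -2900 = +0.002069
Flow = −∇h = (-0.002414 east, -0.002069 north), which points southwest.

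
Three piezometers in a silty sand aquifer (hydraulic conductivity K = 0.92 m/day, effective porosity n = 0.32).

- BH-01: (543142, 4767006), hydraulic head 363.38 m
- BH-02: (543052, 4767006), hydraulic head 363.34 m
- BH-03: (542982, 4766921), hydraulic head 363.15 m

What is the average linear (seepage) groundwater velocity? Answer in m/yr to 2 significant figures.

2.0 m/yr

Differences from BH-01: to BH-02 (Δx, Δy, Δh) = (-90, 0, -0.04); to BH-03 = (-160, -85, -0.23).
Solve a·Δx + b·Δy = Δh: det = (-90)·(-85) − (-160)·0 = 7650.
∂h/∂x = [(-0.04)·(-85) − (-0.23)·0] / 7650 = +0.0004444
∂h/∂y = [(-90)·(-0.23) − (-160)·(-0.04)] / 7650 = +0.001869
|∇h| = √(0.0004444² + 0.001869²) = 0.001921
Seepage velocity v = K·i/n = 0.92 × 0.001921 / 0.32 = 0.005523 m/day = 2.017 m/yr.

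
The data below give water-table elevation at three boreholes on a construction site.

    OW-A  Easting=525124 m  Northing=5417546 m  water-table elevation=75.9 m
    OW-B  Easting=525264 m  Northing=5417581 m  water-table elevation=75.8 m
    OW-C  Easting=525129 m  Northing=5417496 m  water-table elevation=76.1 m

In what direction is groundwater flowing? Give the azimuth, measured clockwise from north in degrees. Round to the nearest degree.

356°

Three-point gradient (reference OW-A): Δ to OW-B = (140, 35, -0.1), Δ to OW-C = (5, -50, +0.2).
∂h/∂x = +0.0002787, ∂h/∂y = -0.003972 (det = -7175).
Flow direction (−∇h) has components (-0.0002787 E, +0.003972 N).
Azimuth = atan2(E, N) = atan2(-0.0002787, +0.003972) = 356.0° ≈ 356°.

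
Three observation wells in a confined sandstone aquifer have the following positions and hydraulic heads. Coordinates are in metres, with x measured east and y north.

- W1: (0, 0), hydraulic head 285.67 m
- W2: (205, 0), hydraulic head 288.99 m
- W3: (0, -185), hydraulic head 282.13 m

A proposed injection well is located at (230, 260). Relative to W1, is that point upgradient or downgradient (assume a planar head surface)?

∂h/∂x = (288.99 − 285.67) / (205 − 0) = +0.01620
∂h/∂y = (282.13 − 285.67) / (-185 − 0) = +0.01914
Head at (230, 260) = 285.67 + (+0.01620)·(230) + (+0.01914)·(260) = 294.37 m.
That is higher than the 285.67 m at W1, so the point is upgradient.

upgradient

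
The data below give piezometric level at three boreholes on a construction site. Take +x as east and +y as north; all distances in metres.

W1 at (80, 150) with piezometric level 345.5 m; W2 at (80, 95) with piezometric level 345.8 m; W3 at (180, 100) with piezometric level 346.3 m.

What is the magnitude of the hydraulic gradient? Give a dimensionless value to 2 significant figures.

0.0076

Taking W1 as reference: W2−W1 = (0, -55, +0.3); W3−W1 = (100, -50, +0.8).
Determinant of the coordinate differences = 0·(-50) − 100·(-55) = 5500.
∂h/∂x = [(+0.3)·(-50) − (+0.8)·(-55)] / 5500 = +0.005273
∂h/∂y = [0·(+0.8) − 100·(+0.3)] / 5500 = -0.005455
|∇h| = √(0.005273² + -0.005455²) = 0.007587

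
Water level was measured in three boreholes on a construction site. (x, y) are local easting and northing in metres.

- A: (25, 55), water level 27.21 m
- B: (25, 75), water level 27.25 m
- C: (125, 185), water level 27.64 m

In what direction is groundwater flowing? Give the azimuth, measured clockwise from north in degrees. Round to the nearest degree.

220°

Differences from A: to B (Δx, Δy, Δh) = (0, 20, +0.04); to C = (100, 130, +0.43).
Solve a·Δx + b·Δy = Δh: det = 0·130 − 100·20 = -2000.
∂h/∂x = [(+0.04)·130 − (+0.43)·20] / -2000 = +0.001700
∂h/∂y = [0·(+0.43) − 100·(+0.04)] / -2000 = +0.002000
Flow direction (−∇h) has components (-0.001700 E, -0.002000 N).
Azimuth = atan2(E, N) = atan2(-0.001700, -0.002000) = 220.4° ≈ 220°.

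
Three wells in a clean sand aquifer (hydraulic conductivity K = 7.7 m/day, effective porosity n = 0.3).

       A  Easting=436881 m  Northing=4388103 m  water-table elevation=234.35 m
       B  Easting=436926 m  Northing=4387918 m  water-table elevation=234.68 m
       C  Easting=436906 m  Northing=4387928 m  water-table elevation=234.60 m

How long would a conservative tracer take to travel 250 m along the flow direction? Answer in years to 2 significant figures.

Taking A as reference: B−A = (45, -185, +0.33); C−A = (25, -175, +0.25).
Determinant of the coordinate differences = 45·(-175) − 25·(-185) = -3250.
∂h/∂x = [(+0.33)·(-175) − (+0.25)·(-185)] / -3250 = +0.003538
∂h/∂y = [45·(+0.25) − 25·(+0.33)] / -3250 = -0.0009231
|∇h| = √(0.003538² + -0.0009231²) = 0.003656
Seepage velocity v = K·i/n = 7.7 × 0.003656 / 0.3 = 0.09384 m/day.
t = 250 / 0.09384 = 2664 days = 7.29 years.

7.3 years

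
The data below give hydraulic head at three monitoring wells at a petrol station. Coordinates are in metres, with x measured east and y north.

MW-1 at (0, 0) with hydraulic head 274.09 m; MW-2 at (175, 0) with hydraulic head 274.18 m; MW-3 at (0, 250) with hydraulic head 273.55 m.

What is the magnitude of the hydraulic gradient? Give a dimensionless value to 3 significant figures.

0.00222

∂h/∂x = (274.18 − 274.09) / (175 − 0) = +0.0005143
∂h/∂y = (273.55 − 274.09) / (250 − 0) = -0.002160
|∇h| = √(0.0005143² + -0.002160²) = 0.00222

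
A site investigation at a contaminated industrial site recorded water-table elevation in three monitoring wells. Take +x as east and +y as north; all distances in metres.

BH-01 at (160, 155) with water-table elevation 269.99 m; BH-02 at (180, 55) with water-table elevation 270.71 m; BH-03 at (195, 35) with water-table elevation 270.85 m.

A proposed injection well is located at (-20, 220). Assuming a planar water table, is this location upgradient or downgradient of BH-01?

downgradient

Differences from BH-01: to BH-02 (Δx, Δy, Δh) = (20, -100, +0.72); to BH-03 = (35, -120, +0.86).
Determinant of the coordinate differences = 20·(-120) − 35·(-100) = 1100.
∂h/∂x = [(+0.72)·(-120) − (+0.86)·(-100)] / 1100 = -0.0003636
∂h/∂y = [20·(+0.86) − 35·(+0.72)] / 1100 = -0.007273
Head at (-20, 220) = 269.99 + (-0.0003636)·(-180) + (-0.007273)·(65) = 269.58 m.
That is lower than the 269.99 m at BH-01, so the point is downgradient.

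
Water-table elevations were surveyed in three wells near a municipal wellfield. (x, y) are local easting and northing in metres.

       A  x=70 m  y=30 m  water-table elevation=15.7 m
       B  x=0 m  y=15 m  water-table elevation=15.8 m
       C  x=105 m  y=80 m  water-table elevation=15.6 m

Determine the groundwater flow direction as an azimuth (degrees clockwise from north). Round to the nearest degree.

045°

Differences from A: to B (Δx, Δy, Δh) = (-70, -15, +0.1); to C = (35, 50, -0.1).
Solve a·Δx + b·Δy = Δh: det = (-70)·50 − 35·(-15) = -2975.
∂h/∂x = [(+0.1)·50 − (-0.1)·(-15)] / -2975 = -0.001176
∂h/∂y = [(-70)·(-0.1) − 35·(+0.1)] / -2975 = -0.001176
Flow direction (−∇h) has components (+0.001176 E, +0.001176 N).
Azimuth = atan2(E, N) = atan2(+0.001176, +0.001176) = 45.0° ≈ 045°.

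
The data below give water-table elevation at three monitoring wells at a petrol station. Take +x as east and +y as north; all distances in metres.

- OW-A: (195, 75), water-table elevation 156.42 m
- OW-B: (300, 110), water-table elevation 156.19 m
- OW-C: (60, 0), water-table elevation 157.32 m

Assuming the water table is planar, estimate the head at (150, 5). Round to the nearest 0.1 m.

157.6 m

Taking OW-A as reference: OW-B−OW-A = (105, 35, -0.23); OW-C−OW-A = (-135, -75, +0.90).
Solve a·Δx + b·Δy = Δh: det = 105·(-75) − (-135)·35 = -3150.
∂h/∂x = [(-0.23)·(-75) − (+0.90)·35] / -3150 = +0.004524
∂h/∂y = [105·(+0.90) − (-135)·(-0.23)] / -3150 = -0.02014
h(150, 5) = 156.42 + (+0.004524)·(-45) + (-0.02014)·(-70) = 156.42 -0.204 +1.410 = 157.626 m.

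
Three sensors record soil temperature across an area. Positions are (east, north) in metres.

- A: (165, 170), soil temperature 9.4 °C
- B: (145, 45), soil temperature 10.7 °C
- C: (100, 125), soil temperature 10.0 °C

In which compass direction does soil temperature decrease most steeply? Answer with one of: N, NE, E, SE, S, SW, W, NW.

N

Taking A as reference: B−A = (-20, -125, +1.3); C−A = (-65, -45, +0.6).
Solve a·Δx + b·Δy = ΔT: det = (-20)·(-45) − (-65)·(-125) = -7225.
∂T/∂x = [(+1.3)·(-45) − (+0.6)·(-125)] / -7225 = -0.002284
∂T/∂y = [(-20)·(+0.6) − (-65)·(+1.3)] / -7225 = -0.01003
Steepest decrease is along −∇f = (+0.002284 E, +0.01003 N) → north.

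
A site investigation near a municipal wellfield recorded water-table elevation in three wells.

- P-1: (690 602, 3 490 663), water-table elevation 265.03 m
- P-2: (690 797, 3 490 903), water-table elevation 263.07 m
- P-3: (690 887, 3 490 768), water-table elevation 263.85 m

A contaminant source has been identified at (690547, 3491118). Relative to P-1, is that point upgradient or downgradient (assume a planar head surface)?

With h = a·x + b·y + c and P-1 as origin, the differences give:
  195·a + 240·b = -1.96
  285·a + 105·b = -1.18
Eliminate b (×105 and ×240, subtract): -47925·a = 77.400 → a = ∂h/∂x = -0.001615
Back-substitute: b = ∂h/∂y = -0.006854.
Head at (690547, 3491118) = 265.03 + (-0.001615)·(-55) + (-0.006854)·(455) = 262.00 m.
That is lower than the 265.03 m at P-1, so the point is downgradient.

downgradient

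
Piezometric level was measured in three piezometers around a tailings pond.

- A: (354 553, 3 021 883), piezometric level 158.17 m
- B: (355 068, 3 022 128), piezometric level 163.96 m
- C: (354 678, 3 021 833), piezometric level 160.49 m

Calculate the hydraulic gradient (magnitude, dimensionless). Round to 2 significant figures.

0.017

Taking A as reference: B−A = (515, 245, +5.79); C−A = (125, -50, +2.32).
Solve a·Δx + b·Δy = Δh: det = 515·(-50) − 125·245 = -56375.
∂h/∂x = [(+5.79)·(-50) − (+2.32)·245] / -56375 = +0.01522
∂h/∂y = [515·(+2.32) − 125·(+5.79)] / -56375 = -0.008356
|∇h| = √(0.01522² + -0.008356²) = 0.01736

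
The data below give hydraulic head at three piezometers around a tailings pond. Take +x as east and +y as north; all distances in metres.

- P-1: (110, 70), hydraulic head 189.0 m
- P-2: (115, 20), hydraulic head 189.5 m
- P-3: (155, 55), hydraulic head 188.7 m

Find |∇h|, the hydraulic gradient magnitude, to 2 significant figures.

Differences from P-1: to P-2 (Δx, Δy, Δh) = (5, -50, +0.5); to P-3 = (45, -15, -0.3).
Determinant of the coordinate differences = 5·(-15) − 45·(-50) = 2175.
∂h/∂x = [(+0.5)·(-15) − (-0.3)·(-50)] / 2175 = -0.01034
∂h/∂y = [5·(-0.3) − 45·(+0.5)] / 2175 = -0.01103
|∇h| = √(-0.01034² + -0.01103²) = 0.01512

0.015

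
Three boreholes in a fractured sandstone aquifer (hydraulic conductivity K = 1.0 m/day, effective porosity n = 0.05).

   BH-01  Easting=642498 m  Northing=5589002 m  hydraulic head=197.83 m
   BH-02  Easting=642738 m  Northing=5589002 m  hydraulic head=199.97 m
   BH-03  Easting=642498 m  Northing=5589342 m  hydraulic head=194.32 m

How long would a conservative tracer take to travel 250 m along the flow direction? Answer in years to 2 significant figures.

2.5 years

∂h/∂x = (199.97 − 197.83) / (642738 − 642498) = +0.008917
∂h/∂y = (194.32 − 197.83) / (5589342 − 5589002) = -0.01032
|∇h| = √(0.008917² + -0.01032²) = 0.01364
Seepage velocity v = K·i/n = 1.0 × 0.01364 / 0.05 = 0.2728 m/day.
t = 250 / 0.2728 = 916.4 days = 2.51 years.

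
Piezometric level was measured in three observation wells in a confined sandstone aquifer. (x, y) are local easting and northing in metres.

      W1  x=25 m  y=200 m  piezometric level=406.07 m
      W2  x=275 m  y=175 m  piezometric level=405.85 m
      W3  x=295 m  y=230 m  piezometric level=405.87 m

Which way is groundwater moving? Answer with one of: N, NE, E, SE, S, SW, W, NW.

With h = a·x + b·y + c and W1 as origin, the differences give:
  250·a + (-25)·b = -0.22
  270·a + 30·b = -0.20
Eliminate b (×30 and ×(-25), subtract): 14250·a = -11.600 → a = ∂h/∂x = -0.0008140
Back-substitute: b = ∂h/∂y = +0.0006596.
Flow = −∇h = (+0.0008140 east, -0.0006596 north), which points southeast.

SE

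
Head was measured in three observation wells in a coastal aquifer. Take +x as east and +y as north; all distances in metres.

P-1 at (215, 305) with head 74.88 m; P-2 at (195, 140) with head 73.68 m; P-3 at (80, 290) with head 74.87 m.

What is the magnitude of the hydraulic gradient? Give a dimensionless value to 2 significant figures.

0.0074

With h = a·x + b·y + c and P-1 as origin, the differences give:
  (-20)·a + (-165)·b = -1.20
  (-135)·a + (-15)·b = -0.01
Eliminate b (×(-15) and ×(-165), subtract): -21975·a = 16.350 → a = ∂h/∂x = -0.0007440
Back-substitute: b = ∂h/∂y = +0.007363.
|∇h| = √(-0.0007440² + 0.007363²) = 0.0074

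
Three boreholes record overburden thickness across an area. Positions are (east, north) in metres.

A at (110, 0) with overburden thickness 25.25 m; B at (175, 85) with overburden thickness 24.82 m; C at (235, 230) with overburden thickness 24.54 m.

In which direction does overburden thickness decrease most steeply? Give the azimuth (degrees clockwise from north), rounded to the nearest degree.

101°

With d = a·x + b·y + c and A as origin, the differences give:
  65·a + 85·b = -0.43
  125·a + 230·b = -0.71
Eliminate b (×230 and ×85, subtract): 4325·a = -38.550 → a = ∂d/∂x = -0.008913
Back-substitute: b = ∂d/∂y = +0.001757.
Steepest decrease is along −∇f: components (+0.008913 E, -0.001757 N).
Azimuth = atan2(+0.008913, -0.001757) = 101.2° ≈ 101°.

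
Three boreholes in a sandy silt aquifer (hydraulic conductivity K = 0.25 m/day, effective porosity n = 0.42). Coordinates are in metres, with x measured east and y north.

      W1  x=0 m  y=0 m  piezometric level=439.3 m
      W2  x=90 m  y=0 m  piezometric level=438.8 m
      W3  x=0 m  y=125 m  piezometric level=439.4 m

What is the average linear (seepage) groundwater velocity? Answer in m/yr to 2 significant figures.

1.2 m/yr

∂h/∂x = (438.8 − 439.3) / (90 − 0) = -0.005556
∂h/∂y = (439.4 − 439.3) / (125 − 0) = +0.0008000
|∇h| = √(-0.005556² + 0.0008000²) = 0.005613
Seepage velocity v = K·i/n = 0.25 × 0.005613 / 0.42 = 0.003341 m/day = 1.22 m/yr.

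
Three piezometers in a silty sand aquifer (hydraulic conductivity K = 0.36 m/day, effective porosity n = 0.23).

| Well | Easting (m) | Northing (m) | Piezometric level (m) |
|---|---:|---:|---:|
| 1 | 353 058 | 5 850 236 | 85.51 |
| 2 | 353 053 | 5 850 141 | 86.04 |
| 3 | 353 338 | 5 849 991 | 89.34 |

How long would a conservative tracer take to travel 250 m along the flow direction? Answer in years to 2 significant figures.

With h = a·x + b·y + c and 1 as origin, the differences give:
  (-5)·a + (-95)·b = +0.53
  280·a + (-245)·b = +3.83
Eliminate b (×(-245) and ×(-95), subtract): 27825·a = 234.000 → a = ∂h/∂x = +0.008410
Back-substitute: b = ∂h/∂y = -0.006022.
|∇h| = √(0.008410² + -0.006022²) = 0.01034
Seepage velocity v = K·i/n = 0.36 × 0.01034 / 0.23 = 0.01618 m/day.
t = 250 / 0.01618 = 1.545e+04 days = 42.3 years.

42 years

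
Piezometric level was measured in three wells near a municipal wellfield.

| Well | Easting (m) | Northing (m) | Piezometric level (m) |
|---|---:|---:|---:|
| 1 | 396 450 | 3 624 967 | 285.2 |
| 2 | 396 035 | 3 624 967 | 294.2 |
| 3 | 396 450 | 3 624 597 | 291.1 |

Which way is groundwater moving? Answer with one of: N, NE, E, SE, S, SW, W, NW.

NE

∂h/∂x = (294.2 − 285.2) / (396035 − 396450) = -0.02169
∂h/∂y = (291.1 − 285.2) / (3624597 − 3624967) = -0.01595
Flow = −∇h = (+0.02169 east, +0.01595 north), which points northeast.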